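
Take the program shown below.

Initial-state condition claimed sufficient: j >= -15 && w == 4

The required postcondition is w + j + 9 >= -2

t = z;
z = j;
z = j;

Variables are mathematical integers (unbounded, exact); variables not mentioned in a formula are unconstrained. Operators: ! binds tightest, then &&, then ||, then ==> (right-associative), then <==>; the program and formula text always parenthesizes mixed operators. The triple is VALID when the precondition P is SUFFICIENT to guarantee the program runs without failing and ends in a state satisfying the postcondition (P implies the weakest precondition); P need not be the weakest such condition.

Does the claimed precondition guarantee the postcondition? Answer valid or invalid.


Working backward. After the program, the postcondition w + j + 9 >= -2 must hold; in canonical form it is j + w >= -11.
Before z := j: j + w >= -11
Before z := j: j + w >= -11
Before t := z: j + w >= -11
The weakest precondition is j + w >= -11.
Check whether j >= -15 && w == 4 implies it.
Every state satisfying the precondition satisfies the weakest precondition: the implication holds.
Answer: valid


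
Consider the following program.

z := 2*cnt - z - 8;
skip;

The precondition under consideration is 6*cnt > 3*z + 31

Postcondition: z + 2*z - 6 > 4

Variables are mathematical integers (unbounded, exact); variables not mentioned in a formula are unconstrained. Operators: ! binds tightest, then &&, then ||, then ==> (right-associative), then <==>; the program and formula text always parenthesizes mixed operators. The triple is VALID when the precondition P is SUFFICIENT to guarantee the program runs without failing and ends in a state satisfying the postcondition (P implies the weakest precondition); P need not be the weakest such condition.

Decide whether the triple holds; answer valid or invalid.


Working backward. After the program, the postcondition z + 2*z - 6 > 4 must hold; in canonical form it is 3*z > 10.
Before skip: 3*z > 10
Before z := 2*cnt - z - 8: 6*cnt > 3*z + 34
The weakest precondition is 6*cnt > 3*z + 34.
Check whether 6*cnt > 3*z + 31 implies it.
Countermodel: at the initial state cnt = 6, z = 1, the precondition holds but the weakest precondition fails.
Answer: invalid


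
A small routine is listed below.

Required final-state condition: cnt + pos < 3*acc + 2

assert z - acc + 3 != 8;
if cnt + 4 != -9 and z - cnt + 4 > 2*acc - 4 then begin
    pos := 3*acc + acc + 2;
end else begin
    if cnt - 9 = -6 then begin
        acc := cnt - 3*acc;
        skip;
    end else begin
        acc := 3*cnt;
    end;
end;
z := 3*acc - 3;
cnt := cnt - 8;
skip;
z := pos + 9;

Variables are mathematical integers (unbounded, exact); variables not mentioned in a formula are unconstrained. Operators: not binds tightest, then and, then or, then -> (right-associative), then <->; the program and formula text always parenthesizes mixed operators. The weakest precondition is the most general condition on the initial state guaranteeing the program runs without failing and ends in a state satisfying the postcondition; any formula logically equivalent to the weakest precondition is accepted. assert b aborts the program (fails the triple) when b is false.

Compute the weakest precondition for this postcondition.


Working backward. After the program, cnt + pos < 3*acc + 2 must hold.
Before z := pos + 9: cnt + pos < 3*acc + 2
Before skip: cnt + pos < 3*acc + 2
Before cnt := cnt - 8: cnt + pos < 3*acc + 10
Before z := 3*acc - 3: cnt + pos < 3*acc + 10
Then branch requires acc + cnt < 8; else branch requires (cnt = 3 -> 9*acc + pos < 2*cnt + 10) and ((not (cnt = 3)) -> pos < 8*cnt + 10).
Before the if: ((cnt != -13 and z > 2*acc + cnt - 8) -> acc + cnt < 8) and ((not (cnt != -13 and z > 2*acc + cnt - 8)) -> ((cnt = 3 -> 9*acc + pos < 2*cnt + 10) and ((not (cnt = 3)) -> pos < 8*cnt + 10)))
Before assert z - acc + 3 != 8: z != acc + 5 and ((cnt != -13 and z > 2*acc + cnt - 8) -> acc + cnt < 8) and ((not (cnt != -13 and z > 2*acc + cnt - 8)) -> ((cnt = 3 -> 9*acc + pos < 2*cnt + 10) and ((not (cnt = 3)) -> pos < 8*cnt + 10)))
Answer: WP = z != acc + 5 and ((cnt != -13 and z > 2*acc + cnt - 8) -> acc + cnt < 8) and ((not (cnt != -13 and z > 2*acc + cnt - 8)) -> ((cnt = 3 -> 9*acc + pos < 2*cnt + 10) and ((not (cnt = 3)) -> pos < 8*cnt + 10)))


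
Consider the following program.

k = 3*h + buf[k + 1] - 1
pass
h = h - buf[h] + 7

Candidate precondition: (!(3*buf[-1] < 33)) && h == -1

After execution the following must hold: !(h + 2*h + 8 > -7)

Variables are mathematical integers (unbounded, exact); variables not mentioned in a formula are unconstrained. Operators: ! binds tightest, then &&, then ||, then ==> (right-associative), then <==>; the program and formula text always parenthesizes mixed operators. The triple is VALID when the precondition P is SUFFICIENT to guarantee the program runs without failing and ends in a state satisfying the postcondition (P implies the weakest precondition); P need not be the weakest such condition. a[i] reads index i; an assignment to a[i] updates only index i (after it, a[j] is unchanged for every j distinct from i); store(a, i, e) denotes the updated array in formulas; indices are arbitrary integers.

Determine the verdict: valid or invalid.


Working backward. After the program, the postcondition !(h + 2*h + 8 > -7) must hold; in canonical form it is !(3*h > -15).
Before h := h - buf[h] + 7: !(3*h > 3*buf[h] - 36)
Before skip: !(3*h > 3*buf[h] - 36)
Before k := 3*h + buf[k + 1] - 1: !(3*h > 3*buf[h] - 36)
The weakest precondition is !(3*h > 3*buf[h] - 36).
Check whether (!(3*buf[-1] < 33)) && h == -1 implies it.
Every state satisfying the precondition satisfies the weakest precondition: the implication holds.
Answer: valid


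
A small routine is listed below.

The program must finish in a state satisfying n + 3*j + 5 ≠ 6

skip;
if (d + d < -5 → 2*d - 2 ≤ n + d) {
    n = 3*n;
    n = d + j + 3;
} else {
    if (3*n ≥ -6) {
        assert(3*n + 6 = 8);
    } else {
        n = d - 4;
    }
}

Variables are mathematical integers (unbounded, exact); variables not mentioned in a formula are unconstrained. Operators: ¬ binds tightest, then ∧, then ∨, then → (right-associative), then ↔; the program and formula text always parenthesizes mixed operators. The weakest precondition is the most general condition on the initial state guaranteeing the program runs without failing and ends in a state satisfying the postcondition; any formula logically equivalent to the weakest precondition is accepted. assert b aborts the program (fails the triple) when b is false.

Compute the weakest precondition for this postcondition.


Working backward. After the program, the postcondition n + 3*j + 5 ≠ 6 must hold; in canonical form it is 3*j + n ≠ 1.
Then branch requires d + 4*j ≠ -2; else branch requires (3*n ≥ -6 → (3*n = 2 ∧ 3*j + n ≠ 1)) ∧ ((¬(3*n ≥ -6)) → d + 3*j ≠ 5).
Before the if: ((2*d < -5 → d ≤ n + 2) → d + 4*j ≠ -2) ∧ ((¬(2*d < -5 → d ≤ n + 2)) → ((3*n ≥ -6 → (3*n = 2 ∧ 3*j + n ≠ 1)) ∧ ((¬(3*n ≥ -6)) → d + 3*j ≠ 5)))
Before skip: ((2*d < -5 → d ≤ n + 2) → d + 4*j ≠ -2) ∧ ((¬(2*d < -5 → d ≤ n + 2)) → ((3*n ≥ -6 → (3*n = 2 ∧ 3*j + n ≠ 1)) ∧ ((¬(3*n ≥ -6)) → d + 3*j ≠ 5)))
Answer: WP = ((2*d < -5 → d ≤ n + 2) → d + 4*j ≠ -2) ∧ ((¬(2*d < -5 → d ≤ n + 2)) → ((3*n ≥ -6 → (3*n = 2 ∧ 3*j + n ≠ 1)) ∧ ((¬(3*n ≥ -6)) → d + 3*j ≠ 5)))


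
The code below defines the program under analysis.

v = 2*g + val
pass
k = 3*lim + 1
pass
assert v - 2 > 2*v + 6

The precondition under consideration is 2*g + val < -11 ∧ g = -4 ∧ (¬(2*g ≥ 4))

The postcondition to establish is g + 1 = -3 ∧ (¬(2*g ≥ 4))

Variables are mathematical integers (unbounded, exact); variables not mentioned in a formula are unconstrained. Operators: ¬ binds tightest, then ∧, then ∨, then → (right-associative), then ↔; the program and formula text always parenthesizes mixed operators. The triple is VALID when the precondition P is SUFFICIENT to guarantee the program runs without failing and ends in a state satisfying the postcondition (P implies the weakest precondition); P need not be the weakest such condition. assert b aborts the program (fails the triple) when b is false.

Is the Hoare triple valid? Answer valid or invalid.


Working backward. After the program, the postcondition g + 1 = -3 ∧ (¬(2*g ≥ 4)) must hold; in canonical form it is g = -4 ∧ (¬(2*g ≥ 4)).
Before assert v - 2 > 2*v + 6: v < -8 ∧ g = -4 ∧ (¬(2*g ≥ 4))
Before skip: v < -8 ∧ g = -4 ∧ (¬(2*g ≥ 4))
Before k := 3*lim + 1: v < -8 ∧ g = -4 ∧ (¬(2*g ≥ 4))
Before skip: v < -8 ∧ g = -4 ∧ (¬(2*g ≥ 4))
Before v := 2*g + val: 2*g + val < -8 ∧ g = -4 ∧ (¬(2*g ≥ 4))
The weakest precondition is 2*g + val < -8 ∧ g = -4 ∧ (¬(2*g ≥ 4)).
Check whether 2*g + val < -11 ∧ g = -4 ∧ (¬(2*g ≥ 4)) implies it.
Every state satisfying the precondition satisfies the weakest precondition: the implication holds.
Answer: valid


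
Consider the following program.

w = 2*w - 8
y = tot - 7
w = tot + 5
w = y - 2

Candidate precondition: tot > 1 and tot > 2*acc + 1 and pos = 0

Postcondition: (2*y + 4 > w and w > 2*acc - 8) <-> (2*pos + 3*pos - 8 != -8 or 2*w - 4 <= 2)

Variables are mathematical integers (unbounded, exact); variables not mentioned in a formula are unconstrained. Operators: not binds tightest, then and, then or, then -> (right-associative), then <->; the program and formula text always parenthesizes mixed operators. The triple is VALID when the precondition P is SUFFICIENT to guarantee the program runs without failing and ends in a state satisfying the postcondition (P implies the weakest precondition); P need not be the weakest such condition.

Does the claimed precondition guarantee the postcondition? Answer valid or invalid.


Working backward. After the program, the postcondition (2*y + 4 > w and w > 2*acc - 8) <-> (2*pos + 3*pos - 8 != -8 or 2*w - 4 <= 2) must hold; in canonical form it is (2*y > w - 4 and w > 2*acc - 8) <-> (5*pos != 0 or 2*w <= 6).
Before w := y - 2: (y > -6 and y > 2*acc - 6) <-> (5*pos != 0 or 2*y <= 10)
Before w := tot + 5: (y > -6 and y > 2*acc - 6) <-> (5*pos != 0 or 2*y <= 10)
Before y := tot - 7: (tot > 1 and tot > 2*acc + 1) <-> (5*pos != 0 or 2*tot <= 24)
Before w := 2*w - 8: (tot > 1 and tot > 2*acc + 1) <-> (5*pos != 0 or 2*tot <= 24)
The weakest precondition is (tot > 1 and tot > 2*acc + 1) <-> (5*pos != 0 or 2*tot <= 24).
Check whether tot > 1 and tot > 2*acc + 1 and pos = 0 implies it.
Countermodel: at the initial state acc = 0, pos = 0, tot = 13, the precondition holds but the weakest precondition fails.
Answer: invalid


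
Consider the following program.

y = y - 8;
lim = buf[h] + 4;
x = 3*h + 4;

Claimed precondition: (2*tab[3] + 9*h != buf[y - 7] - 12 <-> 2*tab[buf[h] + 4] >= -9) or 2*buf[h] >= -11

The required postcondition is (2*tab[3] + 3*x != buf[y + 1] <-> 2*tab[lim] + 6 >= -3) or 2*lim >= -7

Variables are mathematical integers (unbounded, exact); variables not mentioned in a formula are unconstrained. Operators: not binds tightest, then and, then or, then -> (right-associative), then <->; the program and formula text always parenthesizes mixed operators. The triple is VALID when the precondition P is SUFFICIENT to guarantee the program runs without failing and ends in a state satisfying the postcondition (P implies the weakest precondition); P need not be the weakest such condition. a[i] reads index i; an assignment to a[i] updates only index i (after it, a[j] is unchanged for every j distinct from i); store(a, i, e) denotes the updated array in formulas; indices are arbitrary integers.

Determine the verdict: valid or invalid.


Working backward. After the program, the postcondition (2*tab[3] + 3*x != buf[y + 1] <-> 2*tab[lim] + 6 >= -3) or 2*lim >= -7 must hold; in canonical form it is (2*tab[3] + 3*x != buf[y + 1] <-> 2*tab[lim] >= -9) or 2*lim >= -7.
Before x := 3*h + 4: (2*tab[3] + 9*h != buf[y + 1] - 12 <-> 2*tab[lim] >= -9) or 2*lim >= -7
Before lim := buf[h] + 4: (2*tab[3] + 9*h != buf[y + 1] - 12 <-> 2*tab[buf[h] + 4] >= -9) or 2*buf[h] >= -15
Before y := y - 8: (2*tab[3] + 9*h != buf[y - 7] - 12 <-> 2*tab[buf[h] + 4] >= -9) or 2*buf[h] >= -15
The weakest precondition is (2*tab[3] + 9*h != buf[y - 7] - 12 <-> 2*tab[buf[h] + 4] >= -9) or 2*buf[h] >= -15.
Check whether (2*tab[3] + 9*h != buf[y - 7] - 12 <-> 2*tab[buf[h] + 4] >= -9) or 2*buf[h] >= -11 implies it.
Every state satisfying the precondition satisfies the weakest precondition: the implication holds.
Answer: valid


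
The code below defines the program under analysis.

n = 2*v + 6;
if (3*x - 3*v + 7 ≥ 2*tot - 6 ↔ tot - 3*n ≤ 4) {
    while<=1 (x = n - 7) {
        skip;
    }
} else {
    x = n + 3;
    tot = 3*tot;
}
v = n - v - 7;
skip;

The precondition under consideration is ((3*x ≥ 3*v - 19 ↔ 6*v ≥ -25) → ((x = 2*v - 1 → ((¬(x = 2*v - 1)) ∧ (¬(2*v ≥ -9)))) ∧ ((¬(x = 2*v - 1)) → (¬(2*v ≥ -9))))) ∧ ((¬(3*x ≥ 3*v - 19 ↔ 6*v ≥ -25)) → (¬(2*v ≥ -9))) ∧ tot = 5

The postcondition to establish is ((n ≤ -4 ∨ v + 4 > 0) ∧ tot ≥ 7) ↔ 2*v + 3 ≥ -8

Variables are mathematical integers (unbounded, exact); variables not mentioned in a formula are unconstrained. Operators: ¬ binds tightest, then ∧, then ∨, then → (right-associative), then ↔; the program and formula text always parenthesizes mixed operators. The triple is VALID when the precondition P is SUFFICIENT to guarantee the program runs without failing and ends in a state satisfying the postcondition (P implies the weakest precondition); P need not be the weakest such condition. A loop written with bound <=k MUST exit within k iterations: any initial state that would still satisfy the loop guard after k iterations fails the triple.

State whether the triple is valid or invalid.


Working backward. After the program, the postcondition ((n ≤ -4 ∨ v + 4 > 0) ∧ tot ≥ 7) ↔ 2*v + 3 ≥ -8 must hold; in canonical form it is ((n ≤ -4 ∨ v > -4) ∧ tot ≥ 7) ↔ 2*v ≥ -11.
Before skip: ((n ≤ -4 ∨ v > -4) ∧ tot ≥ 7) ↔ 2*v ≥ -11
Before v := n - v - 7: ((n ≤ -4 ∨ n > v + 3) ∧ tot ≥ 7) ↔ 2*n ≥ 2*v + 3
Then branch requires (x = n - 7 → ((¬(x = n - 7)) ∧ (((n ≤ -4 ∨ n > v + 3) ∧ tot ≥ 7) ↔ 2*n ≥ 2*v + 3))) ∧ ((¬(x = n - 7)) → (((n ≤ -4 ∨ n > v + 3) ∧ tot ≥ 7) ↔ 2*n ≥ 2*v + 3)); else branch requires ((n ≤ -4 ∨ n > v + 3) ∧ 3*tot ≥ 7) ↔ 2*n ≥ 2*v + 3.
Before the if: ((3*x ≥ 2*tot + 3*v - 13 ↔ tot ≤ 3*n + 4) → ((x = n - 7 → ((¬(x = n - 7)) ∧ (((n ≤ -4 ∨ n > v + 3) ∧ tot ≥ 7) ↔ 2*n ≥ 2*v + 3))) ∧ ((¬(x = n - 7)) → (((n ≤ -4 ∨ n > v + 3) ∧ tot ≥ 7) ↔ 2*n ≥ 2*v + 3)))) ∧ ((¬(3*x ≥ 2*tot + 3*v - 13 ↔ tot ≤ 3*n + 4)) → (((n ≤ -4 ∨ n > v + 3) ∧ 3*tot ≥ 7) ↔ 2*n ≥ 2*v + 3))
Before n := 2*v + 6: ((3*x ≥ 2*tot + 3*v - 13 ↔ tot ≤ 6*v + 22) → ((x = 2*v - 1 → ((¬(x = 2*v - 1)) ∧ (((2*v ≤ -10 ∨ v > -3) ∧ tot ≥ 7) ↔ 2*v ≥ -9))) ∧ ((¬(x = 2*v - 1)) → (((2*v ≤ -10 ∨ v > -3) ∧ tot ≥ 7) ↔ 2*v ≥ -9)))) ∧ ((¬(3*x ≥ 2*tot + 3*v - 13 ↔ tot ≤ 6*v + 22)) → (((2*v ≤ -10 ∨ v > -3) ∧ 3*tot ≥ 7) ↔ 2*v ≥ -9))
The weakest precondition is ((3*x ≥ 2*tot + 3*v - 13 ↔ tot ≤ 6*v + 22) → ((x = 2*v - 1 → ((¬(x = 2*v - 1)) ∧ (((2*v ≤ -10 ∨ v > -3) ∧ tot ≥ 7) ↔ 2*v ≥ -9))) ∧ ((¬(x = 2*v - 1)) → (((2*v ≤ -10 ∨ v > -3) ∧ tot ≥ 7) ↔ 2*v ≥ -9)))) ∧ ((¬(3*x ≥ 2*tot + 3*v - 13 ↔ tot ≤ 6*v + 22)) → (((2*v ≤ -10 ∨ v > -3) ∧ 3*tot ≥ 7) ↔ 2*v ≥ -9)).
Check whether ((3*x ≥ 3*v - 19 ↔ 6*v ≥ -25) → ((x = 2*v - 1 → ((¬(x = 2*v - 1)) ∧ (¬(2*v ≥ -9)))) ∧ ((¬(x = 2*v - 1)) → (¬(2*v ≥ -9))))) ∧ ((¬(3*x ≥ 3*v - 19 ↔ 6*v ≥ -25)) → (¬(2*v ≥ -9))) ∧ tot = 5 implies it.
Countermodel: at the initial state tot = 5, v = -5, x = -11, the precondition holds but the weakest precondition fails.
Answer: invalid


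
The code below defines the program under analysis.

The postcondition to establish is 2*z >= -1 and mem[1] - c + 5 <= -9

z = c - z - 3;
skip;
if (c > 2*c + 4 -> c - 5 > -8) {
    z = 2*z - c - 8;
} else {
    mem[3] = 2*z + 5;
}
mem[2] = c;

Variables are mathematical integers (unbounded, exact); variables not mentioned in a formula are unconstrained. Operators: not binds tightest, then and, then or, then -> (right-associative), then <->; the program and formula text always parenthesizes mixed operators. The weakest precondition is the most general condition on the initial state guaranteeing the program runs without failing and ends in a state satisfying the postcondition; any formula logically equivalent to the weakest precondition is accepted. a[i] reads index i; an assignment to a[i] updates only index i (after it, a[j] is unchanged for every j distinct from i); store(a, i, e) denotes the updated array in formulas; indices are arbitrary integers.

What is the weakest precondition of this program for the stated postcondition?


Working backward. After the program, the postcondition 2*z >= -1 and mem[1] - c + 5 <= -9 must hold; in canonical form it is 2*z >= -1 and mem[1] <= c - 14.
Before mem[2] := c: 2*z >= -1 and mem[1] <= c - 14
Then branch requires 4*z >= 2*c + 15 and mem[1] <= c - 14; else branch requires 2*z >= -1 and mem[1] <= c - 14.
Before the if: ((c < -4 -> c > -3) -> (4*z >= 2*c + 15 and mem[1] <= c - 14)) and ((not (c < -4 -> c > -3)) -> (2*z >= -1 and mem[1] <= c - 14))
Before skip: ((c < -4 -> c > -3) -> (4*z >= 2*c + 15 and mem[1] <= c - 14)) and ((not (c < -4 -> c > -3)) -> (2*z >= -1 and mem[1] <= c - 14))
Before z := c - z - 3: ((c < -4 -> c > -3) -> (2*c >= 4*z + 27 and mem[1] <= c - 14)) and ((not (c < -4 -> c > -3)) -> (2*c >= 2*z + 5 and mem[1] <= c - 14))
Answer: WP = ((c < -4 -> c > -3) -> (2*c >= 4*z + 27 and mem[1] <= c - 14)) and ((not (c < -4 -> c > -3)) -> (2*c >= 2*z + 5 and mem[1] <= c - 14))


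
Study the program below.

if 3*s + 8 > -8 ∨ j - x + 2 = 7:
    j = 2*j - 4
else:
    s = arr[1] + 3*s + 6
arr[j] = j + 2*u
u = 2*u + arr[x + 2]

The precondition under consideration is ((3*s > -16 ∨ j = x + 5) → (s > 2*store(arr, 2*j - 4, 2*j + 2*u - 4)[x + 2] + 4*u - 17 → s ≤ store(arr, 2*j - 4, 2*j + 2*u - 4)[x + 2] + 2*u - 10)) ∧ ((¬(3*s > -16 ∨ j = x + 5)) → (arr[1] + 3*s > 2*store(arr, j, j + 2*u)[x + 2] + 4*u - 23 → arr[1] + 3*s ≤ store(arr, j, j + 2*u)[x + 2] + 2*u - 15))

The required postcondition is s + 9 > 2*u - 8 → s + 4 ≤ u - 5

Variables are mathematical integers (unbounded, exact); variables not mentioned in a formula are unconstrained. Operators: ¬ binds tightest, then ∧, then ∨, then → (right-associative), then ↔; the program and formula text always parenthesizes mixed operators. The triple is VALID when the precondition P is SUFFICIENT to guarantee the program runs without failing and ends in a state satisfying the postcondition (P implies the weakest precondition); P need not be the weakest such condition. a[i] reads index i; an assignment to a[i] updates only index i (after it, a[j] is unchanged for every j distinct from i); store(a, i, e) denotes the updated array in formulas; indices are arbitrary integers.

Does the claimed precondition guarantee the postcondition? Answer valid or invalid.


Working backward. After the program, the postcondition s + 9 > 2*u - 8 → s + 4 ≤ u - 5 must hold; in canonical form it is s > 2*u - 17 → s ≤ u - 9.
Before u := 2*u + arr[x + 2]: s > 2*arr[x + 2] + 4*u - 17 → s ≤ arr[x + 2] + 2*u - 9
Before arr[j] := j + 2*u: s > 2*store(arr, j, j + 2*u)[x + 2] + 4*u - 17 → s ≤ store(arr, j, j + 2*u)[x + 2] + 2*u - 9
Then branch requires s > 2*store(arr, 2*j - 4, 2*j + 2*u - 4)[x + 2] + 4*u - 17 → s ≤ store(arr, 2*j - 4, 2*j + 2*u - 4)[x + 2] + 2*u - 9; else branch requires arr[1] + 3*s > 2*store(arr, j, j + 2*u)[x + 2] + 4*u - 23 → arr[1] + 3*s ≤ store(arr, j, j + 2*u)[x + 2] + 2*u - 15.
Before the if: ((3*s > -16 ∨ j = x + 5) → (s > 2*store(arr, 2*j - 4, 2*j + 2*u - 4)[x + 2] + 4*u - 17 → s ≤ store(arr, 2*j - 4, 2*j + 2*u - 4)[x + 2] + 2*u - 9)) ∧ ((¬(3*s > -16 ∨ j = x + 5)) → (arr[1] + 3*s > 2*store(arr, j, j + 2*u)[x + 2] + 4*u - 23 → arr[1] + 3*s ≤ store(arr, j, j + 2*u)[x + 2] + 2*u - 15))
The weakest precondition is ((3*s > -16 ∨ j = x + 5) → (s > 2*store(arr, 2*j - 4, 2*j + 2*u - 4)[x + 2] + 4*u - 17 → s ≤ store(arr, 2*j - 4, 2*j + 2*u - 4)[x + 2] + 2*u - 9)) ∧ ((¬(3*s > -16 ∨ j = x + 5)) → (arr[1] + 3*s > 2*store(arr, j, j + 2*u)[x + 2] + 4*u - 23 → arr[1] + 3*s ≤ store(arr, j, j + 2*u)[x + 2] + 2*u - 15)).
Check whether ((3*s > -16 ∨ j = x + 5) → (s > 2*store(arr, 2*j - 4, 2*j + 2*u - 4)[x + 2] + 4*u - 17 → s ≤ store(arr, 2*j - 4, 2*j + 2*u - 4)[x + 2] + 2*u - 10)) ∧ ((¬(3*s > -16 ∨ j = x + 5)) → (arr[1] + 3*s > 2*store(arr, j, j + 2*u)[x + 2] + 4*u - 23 → arr[1] + 3*s ≤ store(arr, j, j + 2*u)[x + 2] + 2*u - 15)) implies it.
Every state satisfying the precondition satisfies the weakest precondition: the implication holds.
Answer: valid


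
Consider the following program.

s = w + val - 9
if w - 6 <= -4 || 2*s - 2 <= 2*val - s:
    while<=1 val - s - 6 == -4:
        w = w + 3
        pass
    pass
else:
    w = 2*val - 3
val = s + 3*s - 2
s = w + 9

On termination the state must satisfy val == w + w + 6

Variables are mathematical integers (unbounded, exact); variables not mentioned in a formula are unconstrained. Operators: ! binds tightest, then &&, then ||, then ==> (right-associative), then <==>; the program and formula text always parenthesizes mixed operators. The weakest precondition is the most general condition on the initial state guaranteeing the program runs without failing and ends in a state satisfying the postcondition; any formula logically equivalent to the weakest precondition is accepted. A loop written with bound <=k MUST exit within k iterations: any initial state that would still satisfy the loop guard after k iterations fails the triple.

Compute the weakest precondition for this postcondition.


Working backward. After the program, the postcondition val == w + w + 6 must hold; in canonical form it is val == 2*w + 6.
Before s := w + 9: val == 2*w + 6
Before val := s + 3*s - 2: 4*s == 2*w + 8
Then branch requires (val == s + 2 ==> ((!(val == s + 2)) && 4*s == 2*w + 14)) && ((!(val == s + 2)) ==> 4*s == 2*w + 8); else branch requires 4*s == 4*val + 2.
Before the if: ((w <= 2 || 3*s <= 2*val + 2) ==> ((val == s + 2 ==> ((!(val == s + 2)) && 4*s == 2*w + 14)) && ((!(val == s + 2)) ==> 4*s == 2*w + 8))) && ((!(w <= 2 || 3*s <= 2*val + 2)) ==> 4*s == 4*val + 2)
Before s := w + val - 9: ((w <= 2 || val + 3*w <= 29) ==> ((w == 7 ==> ((!(w == 7)) && 4*val + 2*w == 50)) && ((!(w == 7)) ==> 4*val + 2*w == 44))) && ((!(w <= 2 || val + 3*w <= 29)) ==> 4*w == 38)
Answer: WP = ((w <= 2 || val + 3*w <= 29) ==> ((w == 7 ==> ((!(w == 7)) && 4*val + 2*w == 50)) && ((!(w == 7)) ==> 4*val + 2*w == 44))) && ((!(w <= 2 || val + 3*w <= 29)) ==> 4*w == 38)


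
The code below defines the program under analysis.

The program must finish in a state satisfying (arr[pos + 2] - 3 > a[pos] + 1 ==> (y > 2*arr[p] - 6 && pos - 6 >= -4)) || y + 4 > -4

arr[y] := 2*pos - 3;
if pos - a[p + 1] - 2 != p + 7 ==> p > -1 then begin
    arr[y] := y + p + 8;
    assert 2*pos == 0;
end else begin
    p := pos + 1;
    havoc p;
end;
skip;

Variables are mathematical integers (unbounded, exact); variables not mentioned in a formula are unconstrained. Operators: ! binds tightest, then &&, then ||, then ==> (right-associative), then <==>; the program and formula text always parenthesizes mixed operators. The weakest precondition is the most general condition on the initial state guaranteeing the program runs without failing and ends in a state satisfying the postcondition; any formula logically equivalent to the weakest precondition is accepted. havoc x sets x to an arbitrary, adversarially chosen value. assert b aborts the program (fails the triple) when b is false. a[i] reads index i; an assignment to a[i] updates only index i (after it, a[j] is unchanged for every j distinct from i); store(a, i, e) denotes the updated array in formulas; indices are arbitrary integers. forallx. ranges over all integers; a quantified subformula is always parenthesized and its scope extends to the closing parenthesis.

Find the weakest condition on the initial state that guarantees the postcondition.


Working backward. After the program, the postcondition (arr[pos + 2] - 3 > a[pos] + 1 ==> (y > 2*arr[p] - 6 && pos - 6 >= -4)) || y + 4 > -4 must hold; in canonical form it is (arr[pos + 2] > a[pos] + 4 ==> (y > 2*arr[p] - 6 && pos >= 2)) || y > -8.
Before skip: (arr[pos + 2] > a[pos] + 4 ==> (y > 2*arr[p] - 6 && pos >= 2)) || y > -8
Then branch requires 2*pos == 0 && ((store(arr, y, p + y + 8)[pos + 2] > a[pos] + 4 ==> (y > 2*store(arr, y, p + y + 8)[p] - 6 && pos >= 2)) || y > -8); else branch requires forall p_1. ((arr[pos + 2] > a[pos] + 4 ==> (y > 2*arr[p_1] - 6 && pos >= 2)) || y > -8).
Before the if: ((pos != a[p + 1] + p + 9 ==> p > -1) ==> (2*pos == 0 && ((store(arr, y, p + y + 8)[pos + 2] > a[pos] + 4 ==> (y > 2*store(arr, y, p + y + 8)[p] - 6 && pos >= 2)) || y > -8))) && ((!(pos != a[p + 1] + p + 9 ==> p > -1)) ==> (forall p_1. ((arr[pos + 2] > a[pos] + 4 ==> (y > 2*arr[p_1] - 6 && pos >= 2)) || y > -8)))
Before arr[y] := 2*pos - 3: ((pos != a[p + 1] + p + 9 ==> p > -1) ==> (2*pos == 0 && ((store(store(arr, y, 2*pos - 3), y, p + y + 8)[pos + 2] > a[pos] + 4 ==> (y > 2*store(store(arr, y, 2*pos - 3), y, p + y + 8)[p] - 6 && pos >= 2)) || y > -8))) && ((!(pos != a[p + 1] + p + 9 ==> p > -1)) ==> (forall p_1. ((store(arr, y, 2*pos - 3)[pos + 2] > a[pos] + 4 ==> (y > 2*store(arr, y, 2*pos - 3)[p_1] - 6 && pos >= 2)) || y > -8)))
Answer: WP = ((pos != a[p + 1] + p + 9 ==> p > -1) ==> (2*pos == 0 && ((store(store(arr, y, 2*pos - 3), y, p + y + 8)[pos + 2] > a[pos] + 4 ==> (y > 2*store(store(arr, y, 2*pos - 3), y, p + y + 8)[p] - 6 && pos >= 2)) || y > -8))) && ((!(pos != a[p + 1] + p + 9 ==> p > -1)) ==> (forall p_1. ((store(arr, y, 2*pos - 3)[pos + 2] > a[pos] + 4 ==> (y > 2*store(arr, y, 2*pos - 3)[p_1] - 6 && pos >= 2)) || y > -8)))


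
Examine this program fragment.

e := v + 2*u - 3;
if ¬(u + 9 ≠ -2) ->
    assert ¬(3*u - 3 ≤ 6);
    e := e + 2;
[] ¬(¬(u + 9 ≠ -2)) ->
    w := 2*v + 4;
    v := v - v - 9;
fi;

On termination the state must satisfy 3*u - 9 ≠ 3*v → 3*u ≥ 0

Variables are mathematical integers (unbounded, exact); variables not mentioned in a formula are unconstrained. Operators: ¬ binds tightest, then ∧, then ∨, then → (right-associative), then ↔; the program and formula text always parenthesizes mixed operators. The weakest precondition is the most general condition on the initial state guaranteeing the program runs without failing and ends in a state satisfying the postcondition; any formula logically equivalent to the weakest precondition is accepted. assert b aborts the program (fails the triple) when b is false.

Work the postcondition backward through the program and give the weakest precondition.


Working backward. After the program, the postcondition 3*u - 9 ≠ 3*v → 3*u ≥ 0 must hold; in canonical form it is 3*u ≠ 3*v + 9 → 3*u ≥ 0.
Then branch requires (¬(3*u ≤ 9)) ∧ (3*u ≠ 3*v + 9 → 3*u ≥ 0); else branch requires 3*u ≠ -18 → 3*u ≥ 0.
Before the if: ((¬(u ≠ -11)) → ((¬(3*u ≤ 9)) ∧ (3*u ≠ 3*v + 9 → 3*u ≥ 0))) ∧ (u ≠ -11 → (3*u ≠ -18 → 3*u ≥ 0))
Before e := v + 2*u - 3: ((¬(u ≠ -11)) → ((¬(3*u ≤ 9)) ∧ (3*u ≠ 3*v + 9 → 3*u ≥ 0))) ∧ (u ≠ -11 → (3*u ≠ -18 → 3*u ≥ 0))
Answer: WP = ((¬(u ≠ -11)) → ((¬(3*u ≤ 9)) ∧ (3*u ≠ 3*v + 9 → 3*u ≥ 0))) ∧ (u ≠ -11 → (3*u ≠ -18 → 3*u ≥ 0))


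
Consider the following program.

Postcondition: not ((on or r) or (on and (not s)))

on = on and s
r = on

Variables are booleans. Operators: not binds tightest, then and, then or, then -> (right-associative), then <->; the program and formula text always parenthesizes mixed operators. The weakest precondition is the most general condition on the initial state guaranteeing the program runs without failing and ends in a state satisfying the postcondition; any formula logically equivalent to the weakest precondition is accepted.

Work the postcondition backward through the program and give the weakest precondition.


Working backward. After the program, the postcondition not ((on or r) or (on and (not s))) must hold; in canonical form it is not (on or r or (on and (not s))).
Before r := on: not (on or (on and (not s)))
Before on := on and s: not (on and s)
Answer: WP = not (on and s)


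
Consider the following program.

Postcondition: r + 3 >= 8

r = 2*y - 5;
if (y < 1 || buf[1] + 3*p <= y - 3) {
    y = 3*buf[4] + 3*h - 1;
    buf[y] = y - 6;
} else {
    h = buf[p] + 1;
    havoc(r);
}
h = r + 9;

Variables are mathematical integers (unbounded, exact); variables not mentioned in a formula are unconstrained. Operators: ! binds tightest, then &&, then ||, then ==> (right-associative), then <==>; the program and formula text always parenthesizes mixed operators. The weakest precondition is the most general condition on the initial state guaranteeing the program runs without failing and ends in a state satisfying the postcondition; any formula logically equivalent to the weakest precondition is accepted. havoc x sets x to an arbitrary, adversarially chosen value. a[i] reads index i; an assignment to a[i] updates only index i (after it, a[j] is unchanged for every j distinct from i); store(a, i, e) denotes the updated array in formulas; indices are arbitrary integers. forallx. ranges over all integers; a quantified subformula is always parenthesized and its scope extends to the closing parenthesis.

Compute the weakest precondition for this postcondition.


Working backward. After the program, the postcondition r + 3 >= 8 must hold; in canonical form it is r >= 5.
Before h := r + 9: r >= 5
Then branch requires r >= 5; else branch requires forall r_1. r_1 >= 5.
Before the if: ((y < 1 || buf[1] + 3*p <= y - 3) ==> r >= 5) && ((!(y < 1 || buf[1] + 3*p <= y - 3)) ==> (forall r_1. r_1 >= 5))
Before r := 2*y - 5: ((y < 1 || buf[1] + 3*p <= y - 3) ==> 2*y >= 10) && ((!(y < 1 || buf[1] + 3*p <= y - 3)) ==> (forall r_1. r_1 >= 5))
Answer: WP = ((y < 1 || buf[1] + 3*p <= y - 3) ==> 2*y >= 10) && ((!(y < 1 || buf[1] + 3*p <= y - 3)) ==> (forall r_1. r_1 >= 5))


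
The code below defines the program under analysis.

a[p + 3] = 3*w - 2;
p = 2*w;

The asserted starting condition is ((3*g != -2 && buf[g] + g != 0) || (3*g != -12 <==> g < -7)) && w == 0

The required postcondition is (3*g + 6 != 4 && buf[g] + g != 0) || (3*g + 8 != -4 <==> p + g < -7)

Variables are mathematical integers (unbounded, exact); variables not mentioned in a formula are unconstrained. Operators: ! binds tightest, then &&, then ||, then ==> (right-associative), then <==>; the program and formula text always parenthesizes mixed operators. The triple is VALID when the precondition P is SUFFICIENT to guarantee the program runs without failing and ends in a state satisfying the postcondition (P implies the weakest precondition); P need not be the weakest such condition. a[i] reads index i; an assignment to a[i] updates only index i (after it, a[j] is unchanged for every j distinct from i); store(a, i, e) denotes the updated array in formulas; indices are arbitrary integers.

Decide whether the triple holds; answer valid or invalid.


Working backward. After the program, the postcondition (3*g + 6 != 4 && buf[g] + g != 0) || (3*g + 8 != -4 <==> p + g < -7) must hold; in canonical form it is (3*g != -2 && buf[g] + g != 0) || (3*g != -12 <==> g + p < -7).
Before p := 2*w: (3*g != -2 && buf[g] + g != 0) || (3*g != -12 <==> g + 2*w < -7)
Before a[p + 3] := 3*w - 2: (3*g != -2 && buf[g] + g != 0) || (3*g != -12 <==> g + 2*w < -7)
The weakest precondition is (3*g != -2 && buf[g] + g != 0) || (3*g != -12 <==> g + 2*w < -7).
Check whether ((3*g != -2 && buf[g] + g != 0) || (3*g != -12 <==> g < -7)) && w == 0 implies it.
Every state satisfying the precondition satisfies the weakest precondition: the implication holds.
Answer: valid


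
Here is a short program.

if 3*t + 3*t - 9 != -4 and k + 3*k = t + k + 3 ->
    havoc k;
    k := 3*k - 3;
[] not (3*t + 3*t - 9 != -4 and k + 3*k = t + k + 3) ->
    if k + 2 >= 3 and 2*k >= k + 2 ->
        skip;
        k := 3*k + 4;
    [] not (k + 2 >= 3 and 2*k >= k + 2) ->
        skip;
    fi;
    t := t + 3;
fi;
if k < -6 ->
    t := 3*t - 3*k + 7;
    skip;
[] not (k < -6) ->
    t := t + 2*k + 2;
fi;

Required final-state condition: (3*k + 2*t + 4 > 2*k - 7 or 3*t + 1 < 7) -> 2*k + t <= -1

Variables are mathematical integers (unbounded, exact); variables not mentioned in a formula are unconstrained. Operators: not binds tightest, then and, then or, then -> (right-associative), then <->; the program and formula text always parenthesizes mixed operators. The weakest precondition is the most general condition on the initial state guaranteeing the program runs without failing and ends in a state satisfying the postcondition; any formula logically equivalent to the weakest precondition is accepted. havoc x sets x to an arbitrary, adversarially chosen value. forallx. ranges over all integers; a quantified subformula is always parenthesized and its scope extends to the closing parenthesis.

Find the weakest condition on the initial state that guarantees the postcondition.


Working backward. After the program, the postcondition (3*k + 2*t + 4 > 2*k - 7 or 3*t + 1 < 7) -> 2*k + t <= -1 must hold; in canonical form it is (k + 2*t > -11 or 3*t < 6) -> 2*k + t <= -1.
Then branch requires (6*t > 5*k - 25 or 9*t < 9*k - 15) -> 3*t <= k - 8; else branch requires (5*k + 2*t > -15 or 6*k + 3*t < 0) -> 4*k + t <= -3.
Before the if: (k < -6 -> ((6*t > 5*k - 25 or 9*t < 9*k - 15) -> 3*t <= k - 8)) and ((not (k < -6)) -> ((5*k + 2*t > -15 or 6*k + 3*t < 0) -> 4*k + t <= -3))
Then branch requires forall k_1. ((3*k_1 < -3 -> ((6*t > 15*k_1 - 40 or 9*t < 27*k_1 - 42) -> 3*t <= 3*k_1 - 11)) and ((not (3*k_1 < -3)) -> ((15*k_1 + 2*t > 0 or 18*k_1 + 3*t < 18) -> 12*k_1 + t <= 9))); else branch requires ((k >= 1 and k >= 2) -> ((3*k < -10 -> ((6*t > 15*k - 23 or 9*t < 27*k - 6) -> 3*t <= 3*k - 13)) and ((not (3*k < -10)) -> ((15*k + 2*t > -41 or 18*k + 3*t < -33) -> 12*k + t <= -22)))) and ((not (k >= 1 and k >= 2)) -> ((k < -6 -> ((6*t > 5*k - 43 or 9*t < 9*k - 42) -> 3*t <= k - 17)) and ((not (k < -6)) -> ((5*k + 2*t > -21 or 6*k + 3*t < -9) -> 4*k + t <= -6)))).
Before the if: ((6*t != 5 and 3*k = t + 3) -> (forall k_1. ((3*k_1 < -3 -> ((6*t > 15*k_1 - 40 or 9*t < 27*k_1 - 42) -> 3*t <= 3*k_1 - 11)) and ((not (3*k_1 < -3)) -> ((15*k_1 + 2*t > 0 or 18*k_1 + 3*t < 18) -> 12*k_1 + t <= 9))))) and ((not (6*t != 5 and 3*k = t + 3)) -> (((k >= 1 and k >= 2) -> ((3*k < -10 -> ((6*t > 15*k - 23 or 9*t < 27*k - 6) -> 3*t <= 3*k - 13)) and ((not (3*k < -10)) -> ((15*k + 2*t > -41 or 18*k + 3*t < -33) -> 12*k + t <= -22)))) and ((not (k >= 1 and k >= 2)) -> ((k < -6 -> ((6*t > 5*k - 43 or 9*t < 9*k - 42) -> 3*t <= k - 17)) and ((not (k < -6)) -> ((5*k + 2*t > -21 or 6*k + 3*t < -9) -> 4*k + t <= -6))))))
Answer: WP = ((6*t != 5 and 3*k = t + 3) -> (forall k_1. ((3*k_1 < -3 -> ((6*t > 15*k_1 - 40 or 9*t < 27*k_1 - 42) -> 3*t <= 3*k_1 - 11)) and ((not (3*k_1 < -3)) -> ((15*k_1 + 2*t > 0 or 18*k_1 + 3*t < 18) -> 12*k_1 + t <= 9))))) and ((not (6*t != 5 and 3*k = t + 3)) -> (((k >= 1 and k >= 2) -> ((3*k < -10 -> ((6*t > 15*k - 23 or 9*t < 27*k - 6) -> 3*t <= 3*k - 13)) and ((not (3*k < -10)) -> ((15*k + 2*t > -41 or 18*k + 3*t < -33) -> 12*k + t <= -22)))) and ((not (k >= 1 and k >= 2)) -> ((k < -6 -> ((6*t > 5*k - 43 or 9*t < 9*k - 42) -> 3*t <= k - 17)) and ((not (k < -6)) -> ((5*k + 2*t > -21 or 6*k + 3*t < -9) -> 4*k + t <= -6))))))


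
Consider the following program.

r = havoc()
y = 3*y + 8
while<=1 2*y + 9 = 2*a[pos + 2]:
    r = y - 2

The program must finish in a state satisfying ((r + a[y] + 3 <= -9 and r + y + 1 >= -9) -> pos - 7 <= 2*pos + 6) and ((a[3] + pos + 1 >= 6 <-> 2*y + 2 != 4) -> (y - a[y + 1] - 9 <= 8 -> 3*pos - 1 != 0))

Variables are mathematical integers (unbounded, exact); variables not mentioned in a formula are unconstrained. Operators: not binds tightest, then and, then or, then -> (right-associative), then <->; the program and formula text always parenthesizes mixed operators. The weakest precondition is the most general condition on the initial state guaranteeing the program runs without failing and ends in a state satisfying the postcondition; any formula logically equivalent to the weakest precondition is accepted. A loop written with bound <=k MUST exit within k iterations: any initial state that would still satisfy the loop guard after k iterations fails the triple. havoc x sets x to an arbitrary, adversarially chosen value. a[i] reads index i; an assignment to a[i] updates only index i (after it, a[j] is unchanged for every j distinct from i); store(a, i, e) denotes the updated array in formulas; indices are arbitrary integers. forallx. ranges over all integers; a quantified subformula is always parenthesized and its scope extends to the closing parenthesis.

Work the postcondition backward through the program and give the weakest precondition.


Working backward. After the program, the postcondition ((r + a[y] + 3 <= -9 and r + y + 1 >= -9) -> pos - 7 <= 2*pos + 6) and ((a[3] + pos + 1 >= 6 <-> 2*y + 2 != 4) -> (y - a[y + 1] - 9 <= 8 -> 3*pos - 1 != 0)) must hold; in canonical form it is ((a[y] + r <= -12 and r + y >= -10) -> pos >= -13) and ((a[3] + pos >= 5 <-> 2*y != 2) -> (y <= a[y + 1] + 17 -> 3*pos != 1)).
Before the loop (bound <=1), unroll the exhaustion recursion (WP_0 = exit-now case; WP_j = one more guarded iteration, up to j = 1):
  WP_0: (not (2*y = 2*a[pos + 2] - 9)) and ((a[y] + r <= -12 and r + y >= -10) -> pos >= -13) and ((a[3] + pos >= 5 <-> 2*y != 2) -> (y <= a[y + 1] + 17 -> 3*pos != 1))
  WP_1: (2*y = 2*a[pos + 2] - 9 -> ((not (2*y = 2*a[pos + 2] - 9)) and ((a[y] + y <= -10 and 2*y >= -8) -> pos >= -13) and ((a[3] + pos >= 5 <-> 2*y != 2) -> (y <= a[y + 1] + 17 -> 3*pos != 1)))) and ((not (2*y = 2*a[pos + 2] - 9)) -> (((a[y] + r <= -12 and r + y >= -10) -> pos >= -13) and ((a[3] + pos >= 5 <-> 2*y != 2) -> (y <= a[y + 1] + 17 -> 3*pos != 1))))
So before the loop: (2*y = 2*a[pos + 2] - 9 -> ((not (2*y = 2*a[pos + 2] - 9)) and ((a[y] + y <= -10 and 2*y >= -8) -> pos >= -13) and ((a[3] + pos >= 5 <-> 2*y != 2) -> (y <= a[y + 1] + 17 -> 3*pos != 1)))) and ((not (2*y = 2*a[pos + 2] - 9)) -> (((a[y] + r <= -12 and r + y >= -10) -> pos >= -13) and ((a[3] + pos >= 5 <-> 2*y != 2) -> (y <= a[y + 1] + 17 -> 3*pos != 1))))
Before y := 3*y + 8: (6*y = 2*a[pos + 2] - 25 -> ((not (6*y = 2*a[pos + 2] - 25)) and ((a[3*y + 8] + 3*y <= -18 and 6*y >= -24) -> pos >= -13) and ((a[3] + pos >= 5 <-> 6*y != -14) -> (3*y <= a[3*y + 9] + 9 -> 3*pos != 1)))) and ((not (6*y = 2*a[pos + 2] - 25)) -> (((a[3*y + 8] + r <= -12 and r + 3*y >= -18) -> pos >= -13) and ((a[3] + pos >= 5 <-> 6*y != -14) -> (3*y <= a[3*y + 9] + 9 -> 3*pos != 1))))
Before havoc r: forall r_1. ((6*y = 2*a[pos + 2] - 25 -> ((not (6*y = 2*a[pos + 2] - 25)) and ((a[3*y + 8] + 3*y <= -18 and 6*y >= -24) -> pos >= -13) and ((a[3] + pos >= 5 <-> 6*y != -14) -> (3*y <= a[3*y + 9] + 9 -> 3*pos != 1)))) and ((not (6*y = 2*a[pos + 2] - 25)) -> (((a[3*y + 8] + r_1 <= -12 and r_1 + 3*y >= -18) -> pos >= -13) and ((a[3] + pos >= 5 <-> 6*y != -14) -> (3*y <= a[3*y + 9] + 9 -> 3*pos != 1)))))
Answer: WP = forall r_1. ((6*y = 2*a[pos + 2] - 25 -> ((not (6*y = 2*a[pos + 2] - 25)) and ((a[3*y + 8] + 3*y <= -18 and 6*y >= -24) -> pos >= -13) and ((a[3] + pos >= 5 <-> 6*y != -14) -> (3*y <= a[3*y + 9] + 9 -> 3*pos != 1)))) and ((not (6*y = 2*a[pos + 2] - 25)) -> (((a[3*y + 8] + r_1 <= -12 and r_1 + 3*y >= -18) -> pos >= -13) and ((a[3] + pos >= 5 <-> 6*y != -14) -> (3*y <= a[3*y + 9] + 9 -> 3*pos != 1)))))


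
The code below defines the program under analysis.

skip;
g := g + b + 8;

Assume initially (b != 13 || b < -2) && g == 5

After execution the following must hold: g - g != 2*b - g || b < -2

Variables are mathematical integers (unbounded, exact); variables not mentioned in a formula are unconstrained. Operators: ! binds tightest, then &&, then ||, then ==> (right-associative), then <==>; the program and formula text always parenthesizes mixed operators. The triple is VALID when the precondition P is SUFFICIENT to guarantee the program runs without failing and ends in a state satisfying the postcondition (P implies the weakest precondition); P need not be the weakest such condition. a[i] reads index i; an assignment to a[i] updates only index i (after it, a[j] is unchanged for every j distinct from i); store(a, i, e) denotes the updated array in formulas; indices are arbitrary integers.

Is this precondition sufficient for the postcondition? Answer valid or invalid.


Working backward. After the program, the postcondition g - g != 2*b - g || b < -2 must hold; in canonical form it is g != 2*b || b < -2.
Before g := g + b + 8: g != b - 8 || b < -2
Before skip: g != b - 8 || b < -2
The weakest precondition is g != b - 8 || b < -2.
Check whether (b != 13 || b < -2) && g == 5 implies it.
Every state satisfying the precondition satisfies the weakest precondition: the implication holds.
Answer: valid
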